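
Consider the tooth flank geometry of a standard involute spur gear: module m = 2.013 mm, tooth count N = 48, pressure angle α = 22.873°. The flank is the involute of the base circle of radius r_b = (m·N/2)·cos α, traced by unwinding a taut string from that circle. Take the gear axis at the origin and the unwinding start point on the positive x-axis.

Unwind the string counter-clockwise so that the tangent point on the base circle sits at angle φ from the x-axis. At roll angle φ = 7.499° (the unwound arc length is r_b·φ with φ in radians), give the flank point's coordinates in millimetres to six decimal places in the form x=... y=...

pitch radius r_p = m·N/2 = 2.013·48/2 = 48.312000
base radius r_b = r_p·cos α = 48.312000·cos 22.873° = 44.513163
roll angle φ = 7.499° = 0.13088224 rad
x = r_b·(cos φ + φ·sin φ) = 44.513163·(0.99144714 + 0.13088224·0.13050889) = 44.892791
y = r_b·(sin φ − φ·cos φ) = 44.513163·(0.13050889 − 0.13088224·0.99144714) = 0.033210

x=44.892791 y=0.033210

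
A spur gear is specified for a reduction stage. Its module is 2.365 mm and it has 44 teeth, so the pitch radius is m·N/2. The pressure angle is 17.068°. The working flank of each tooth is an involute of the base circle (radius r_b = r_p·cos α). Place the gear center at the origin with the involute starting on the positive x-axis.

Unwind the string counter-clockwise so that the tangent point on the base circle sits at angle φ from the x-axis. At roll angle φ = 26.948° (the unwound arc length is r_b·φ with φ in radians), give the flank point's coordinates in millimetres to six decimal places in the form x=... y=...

pitch radius r_p = m·N/2 = 2.365·44/2 = 52.030000
base radius r_b = r_p·cos α = 52.030000·cos 17.068° = 49.738447
roll angle φ = 26.948° = 0.47033133 rad
x = r_b·(cos φ + φ·sin φ) = 49.738447·(0.89141819 + 0.47033133·0.45318166) = 54.939284
y = r_b·(sin φ − φ·cos φ) = 49.738447·(0.45318166 − 0.47033133·0.89141819) = 1.687116

x=54.939284 y=1.687116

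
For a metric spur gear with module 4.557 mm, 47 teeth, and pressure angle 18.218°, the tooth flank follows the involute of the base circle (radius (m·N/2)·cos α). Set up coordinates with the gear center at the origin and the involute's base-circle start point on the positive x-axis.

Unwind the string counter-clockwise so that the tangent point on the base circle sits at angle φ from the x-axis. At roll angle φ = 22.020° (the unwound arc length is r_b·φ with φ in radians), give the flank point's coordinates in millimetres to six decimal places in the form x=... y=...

pitch radius r_p = m·N/2 = 4.557·47/2 = 107.089500
base radius r_b = r_p·cos α = 107.089500·cos 18.218° = 101.721519
roll angle φ = 22.020° = 0.38432150 rad
x = r_b·(cos φ + φ·sin φ) = 101.721519·(0.92705304 + 0.38432150·0.37493022) = 108.958678
y = r_b·(sin φ − φ·cos φ) = 101.721519·(0.37493022 − 0.38432150·0.92705304) = 1.896476

x=108.958678 y=1.896476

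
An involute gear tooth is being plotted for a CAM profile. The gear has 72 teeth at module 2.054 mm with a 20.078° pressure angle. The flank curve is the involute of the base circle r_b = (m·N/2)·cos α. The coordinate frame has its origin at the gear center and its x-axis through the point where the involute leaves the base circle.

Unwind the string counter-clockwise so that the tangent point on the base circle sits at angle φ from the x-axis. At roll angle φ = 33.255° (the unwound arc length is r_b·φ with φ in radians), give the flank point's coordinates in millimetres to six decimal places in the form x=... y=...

pitch radius r_p = m·N/2 = 2.054·72/2 = 73.944000
base radius r_b = r_p·cos α = 73.944000·cos 20.078° = 69.450138
roll angle φ = 33.255° = 0.58040924 rad
x = r_b·(cos φ + φ·sin φ) = 69.450138·(0.83623831 + 0.58040924·0.54836621) = 80.181234
y = r_b·(sin φ − φ·cos φ) = 69.450138·(0.54836621 − 0.58040924·0.83623831) = 4.375759

x=80.181234 y=4.375759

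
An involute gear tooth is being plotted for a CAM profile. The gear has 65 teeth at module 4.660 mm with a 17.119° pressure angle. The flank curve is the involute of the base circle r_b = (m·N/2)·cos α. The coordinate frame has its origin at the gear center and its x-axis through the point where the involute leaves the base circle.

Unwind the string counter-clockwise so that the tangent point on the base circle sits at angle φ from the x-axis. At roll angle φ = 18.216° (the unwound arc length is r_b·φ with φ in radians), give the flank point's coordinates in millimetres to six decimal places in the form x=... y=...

pitch radius r_p = m·N/2 = 4.660·65/2 = 151.450000
base radius r_b = r_p·cos α = 151.450000·cos 17.119° = 144.740077
roll angle φ = 18.216° = 0.31792918 rad
x = r_b·(cos φ + φ·sin φ) = 144.740077·(0.94988479 + 0.31792918·0.31260019) = 151.871350
y = r_b·(sin φ − φ·cos φ) = 144.740077·(0.31260019 − 0.31792918·0.94988479) = 1.534838

x=151.871350 y=1.534838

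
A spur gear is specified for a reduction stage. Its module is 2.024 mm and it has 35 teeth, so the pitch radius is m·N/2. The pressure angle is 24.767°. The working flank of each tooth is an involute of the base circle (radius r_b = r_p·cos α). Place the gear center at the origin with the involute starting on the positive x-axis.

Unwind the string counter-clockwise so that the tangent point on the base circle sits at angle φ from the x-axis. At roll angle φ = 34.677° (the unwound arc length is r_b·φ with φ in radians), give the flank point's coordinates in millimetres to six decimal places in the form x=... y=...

pitch radius r_p = m·N/2 = 2.024·35/2 = 35.420000
base radius r_b = r_p·cos α = 35.420000·cos 24.767° = 32.162030
roll angle φ = 34.677° = 0.60522782 rad
x = r_b·(cos φ + φ·sin φ) = 32.162030·(0.82237250 + 0.60522782·0.56894945) = 37.523972
y = r_b·(sin φ − φ·cos φ) = 32.162030·(0.56894945 − 0.60522782·0.82237250) = 2.290796

x=37.523972 y=2.290796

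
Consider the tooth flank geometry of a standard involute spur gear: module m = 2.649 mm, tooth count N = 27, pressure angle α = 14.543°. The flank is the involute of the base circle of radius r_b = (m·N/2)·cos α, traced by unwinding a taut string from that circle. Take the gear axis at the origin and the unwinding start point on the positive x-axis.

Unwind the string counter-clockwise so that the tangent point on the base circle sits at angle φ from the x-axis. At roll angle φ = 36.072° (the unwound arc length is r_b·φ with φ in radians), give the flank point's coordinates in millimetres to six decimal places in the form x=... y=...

pitch radius r_p = m·N/2 = 2.649·27/2 = 35.761500
base radius r_b = r_p·cos α = 35.761500·cos 14.543° = 34.615682
roll angle φ = 36.072° = 0.62957517 rad
x = r_b·(cos φ + φ·sin φ) = 34.615682·(0.80827772 + 0.62957517·0.58880143) = 40.810937
y = r_b·(sin φ − φ·cos φ) = 34.615682·(0.58880143 − 0.62957517·0.80827772) = 2.766826

x=40.810937 y=2.766826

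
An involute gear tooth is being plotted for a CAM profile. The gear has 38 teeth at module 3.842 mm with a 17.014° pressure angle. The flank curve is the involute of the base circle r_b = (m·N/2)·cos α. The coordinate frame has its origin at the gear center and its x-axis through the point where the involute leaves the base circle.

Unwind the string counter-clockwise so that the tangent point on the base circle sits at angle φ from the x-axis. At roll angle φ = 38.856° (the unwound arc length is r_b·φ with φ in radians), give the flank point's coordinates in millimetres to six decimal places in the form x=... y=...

pitch radius r_p = m·N/2 = 3.842·38/2 = 72.998000
base radius r_b = r_p·cos α = 72.998000·cos 17.014° = 69.803118
roll angle φ = 38.856° = 0.67816513 rad
x = r_b·(cos φ + φ·sin φ) = 69.803118·(0.77872516 + 0.67816513·0.62736522) = 84.055684
y = r_b·(sin φ − φ·cos φ) = 69.803118·(0.62736522 − 0.67816513·0.77872516) = 6.928725

x=84.055684 y=6.928725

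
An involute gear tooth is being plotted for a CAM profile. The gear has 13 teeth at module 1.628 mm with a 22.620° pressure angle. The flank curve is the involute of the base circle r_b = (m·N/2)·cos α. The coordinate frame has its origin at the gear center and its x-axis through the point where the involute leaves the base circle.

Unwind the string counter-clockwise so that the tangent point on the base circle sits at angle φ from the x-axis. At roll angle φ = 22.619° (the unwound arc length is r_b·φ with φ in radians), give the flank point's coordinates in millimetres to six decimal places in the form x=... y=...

x=10.499751 y=0.197221

pitch radius r_p = m·N/2 = 1.628·13/2 = 10.582000
base radius r_b = r_p·cos α = 10.582000·cos 22.620° = 9.767990
roll angle φ = 22.619° = 0.39477602 rad
x = r_b·(cos φ + φ·sin φ) = 9.767990·(0.92308273 + 0.39477602·0.38460145) = 10.499751
y = r_b·(sin φ − φ·cos φ) = 9.767990·(0.38460145 − 0.39477602·0.92308273) = 0.197221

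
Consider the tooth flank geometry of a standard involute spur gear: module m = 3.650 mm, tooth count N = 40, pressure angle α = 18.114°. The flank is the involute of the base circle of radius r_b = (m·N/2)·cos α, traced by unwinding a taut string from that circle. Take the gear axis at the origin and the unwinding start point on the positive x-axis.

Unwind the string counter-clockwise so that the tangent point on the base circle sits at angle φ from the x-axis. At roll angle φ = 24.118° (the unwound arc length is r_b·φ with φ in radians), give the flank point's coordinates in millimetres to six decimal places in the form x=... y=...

pitch radius r_p = m·N/2 = 3.650·40/2 = 73.000000
base radius r_b = r_p·cos α = 73.000000·cos 18.114° = 69.382105
roll angle φ = 24.118° = 0.42093851 rad
x = r_b·(cos φ + φ·sin φ) = 69.382105·(0.91270585 + 0.42093851·0.40861722) = 75.259364
y = r_b·(sin φ − φ·cos φ) = 69.382105·(0.40861722 − 0.42093851·0.91270585) = 1.694601

x=75.259364 y=1.694601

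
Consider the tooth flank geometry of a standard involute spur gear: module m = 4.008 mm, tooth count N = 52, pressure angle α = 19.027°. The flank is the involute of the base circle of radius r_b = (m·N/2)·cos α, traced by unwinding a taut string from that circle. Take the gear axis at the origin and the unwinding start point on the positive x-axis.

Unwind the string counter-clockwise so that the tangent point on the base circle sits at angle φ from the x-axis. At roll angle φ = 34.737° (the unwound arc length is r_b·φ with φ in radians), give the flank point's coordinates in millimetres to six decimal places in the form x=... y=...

pitch radius r_p = m·N/2 = 4.008·52/2 = 104.208000
base radius r_b = r_p·cos α = 104.208000·cos 19.027° = 98.514601
roll angle φ = 34.737° = 0.60627502 rad
x = r_b·(cos φ + φ·sin φ) = 98.514601·(0.82177624 + 0.60627502·0.56981032) = 114.989987
y = r_b·(sin φ − φ·cos φ) = 98.514601·(0.56981032 − 0.60627502·0.82177624) = 7.052454

x=114.989987 y=7.052454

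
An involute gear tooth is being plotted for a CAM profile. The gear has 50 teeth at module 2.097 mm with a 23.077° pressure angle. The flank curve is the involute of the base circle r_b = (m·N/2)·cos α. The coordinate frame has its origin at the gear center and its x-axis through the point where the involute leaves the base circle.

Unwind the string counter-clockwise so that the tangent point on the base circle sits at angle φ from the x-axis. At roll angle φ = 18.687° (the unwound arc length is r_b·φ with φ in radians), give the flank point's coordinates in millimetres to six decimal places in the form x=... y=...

x=50.727274 y=0.551848

pitch radius r_p = m·N/2 = 2.097·50/2 = 52.425000
base radius r_b = r_p·cos α = 52.425000·cos 23.077° = 48.229895
roll angle φ = 18.687° = 0.32614968 rad
x = r_b·(cos φ + φ·sin φ) = 48.229895·(0.94728300 + 0.32614968·0.32039807) = 50.727274
y = r_b·(sin φ − φ·cos φ) = 48.229895·(0.32039807 − 0.32614968·0.94728300) = 0.551848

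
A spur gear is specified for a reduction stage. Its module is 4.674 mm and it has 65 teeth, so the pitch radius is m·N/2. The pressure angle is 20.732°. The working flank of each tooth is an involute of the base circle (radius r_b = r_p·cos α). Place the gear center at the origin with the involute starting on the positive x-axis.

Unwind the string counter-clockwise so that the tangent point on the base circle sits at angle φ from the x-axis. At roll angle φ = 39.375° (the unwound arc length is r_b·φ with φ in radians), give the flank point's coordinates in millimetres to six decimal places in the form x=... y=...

pitch radius r_p = m·N/2 = 4.674·65/2 = 151.905000
base radius r_b = r_p·cos α = 151.905000·cos 20.732° = 142.068615
roll angle φ = 39.375° = 0.68722339 rad
x = r_b·(cos φ + φ·sin φ) = 142.068615·(0.77301045 + 0.68722339·0.63439328) = 171.758165
y = r_b·(sin φ − φ·cos φ) = 142.068615·(0.63439328 − 0.68722339·0.77301045) = 14.656142

x=171.758165 y=14.656142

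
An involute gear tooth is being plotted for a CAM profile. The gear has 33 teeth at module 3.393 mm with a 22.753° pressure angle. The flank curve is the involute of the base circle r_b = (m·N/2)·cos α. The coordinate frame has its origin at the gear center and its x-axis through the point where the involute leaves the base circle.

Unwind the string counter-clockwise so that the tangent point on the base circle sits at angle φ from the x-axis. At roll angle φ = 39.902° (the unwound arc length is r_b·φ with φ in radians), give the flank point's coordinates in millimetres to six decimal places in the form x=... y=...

pitch radius r_p = m·N/2 = 3.393·33/2 = 55.984500
base radius r_b = r_p·cos α = 55.984500·cos 22.753° = 51.627827
roll angle φ = 39.902° = 0.69642128 rad
x = r_b·(cos φ + φ·sin φ) = 51.627827·(0.76714276 + 0.69642128·0.64147641) = 62.670016
y = r_b·(sin φ − φ·cos φ) = 51.627827·(0.64147641 − 0.69642128·0.76714276) = 5.535632

x=62.670016 y=5.535632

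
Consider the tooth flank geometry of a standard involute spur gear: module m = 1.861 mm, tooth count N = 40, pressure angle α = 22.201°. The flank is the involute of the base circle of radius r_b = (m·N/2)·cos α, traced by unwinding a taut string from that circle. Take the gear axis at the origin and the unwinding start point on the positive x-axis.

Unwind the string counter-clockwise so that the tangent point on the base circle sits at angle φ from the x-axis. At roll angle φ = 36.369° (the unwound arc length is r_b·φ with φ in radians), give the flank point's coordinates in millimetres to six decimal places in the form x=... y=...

x=40.719269 y=2.821162

pitch radius r_p = m·N/2 = 1.861·40/2 = 37.220000
base radius r_b = r_p·cos α = 37.220000·cos 22.201° = 34.460658
roll angle φ = 36.369° = 0.63475880 rad
x = r_b·(cos φ + φ·sin φ) = 34.460658·(0.80521475 + 0.63475880·0.59298331) = 40.719269
y = r_b·(sin φ − φ·cos φ) = 34.460658·(0.59298331 − 0.63475880·0.80521475) = 2.821162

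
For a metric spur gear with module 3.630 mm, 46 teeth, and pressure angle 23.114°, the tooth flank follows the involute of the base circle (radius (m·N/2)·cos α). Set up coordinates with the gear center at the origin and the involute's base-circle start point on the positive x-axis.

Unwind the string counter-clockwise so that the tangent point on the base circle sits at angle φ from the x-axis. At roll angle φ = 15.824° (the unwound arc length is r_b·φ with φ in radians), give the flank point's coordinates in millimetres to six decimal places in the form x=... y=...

pitch radius r_p = m·N/2 = 3.630·46/2 = 83.490000
base radius r_b = r_p·cos α = 83.490000·cos 23.114° = 76.787891
roll angle φ = 15.824° = 0.27618090 rad
x = r_b·(cos φ + φ·sin φ) = 76.787891·(0.96210386 + 0.27618090·0.27268328) = 79.660815
y = r_b·(sin φ − φ·cos φ) = 76.787891·(0.27268328 − 0.27618090·0.96210386) = 0.535102

x=79.660815 y=0.535102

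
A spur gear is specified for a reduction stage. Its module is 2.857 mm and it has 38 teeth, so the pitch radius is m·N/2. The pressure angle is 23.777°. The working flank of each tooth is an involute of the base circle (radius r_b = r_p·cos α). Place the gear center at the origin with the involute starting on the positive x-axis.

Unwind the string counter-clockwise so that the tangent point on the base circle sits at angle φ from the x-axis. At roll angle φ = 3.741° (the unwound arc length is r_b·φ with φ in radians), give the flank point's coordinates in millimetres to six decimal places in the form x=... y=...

x=49.781319 y=0.004607

pitch radius r_p = m·N/2 = 2.857·38/2 = 54.283000
base radius r_b = r_p·cos α = 54.283000·cos 23.777° = 49.675545
roll angle φ = 3.741° = 0.06529277 rad
x = r_b·(cos φ + φ·sin φ) = 49.675545·(0.99786918 + 0.06529277·0.06524639) = 49.781319
y = r_b·(sin φ − φ·cos φ) = 49.675545·(0.06524639 − 0.06529277·0.99786918) = 0.004607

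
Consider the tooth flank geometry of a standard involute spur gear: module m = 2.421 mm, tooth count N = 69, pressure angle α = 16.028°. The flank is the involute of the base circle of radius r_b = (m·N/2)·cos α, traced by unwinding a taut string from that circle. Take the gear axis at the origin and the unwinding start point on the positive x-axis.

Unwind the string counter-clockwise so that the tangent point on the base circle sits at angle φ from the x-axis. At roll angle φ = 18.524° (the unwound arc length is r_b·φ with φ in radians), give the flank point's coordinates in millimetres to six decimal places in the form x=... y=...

x=84.364191 y=0.894877

pitch radius r_p = m·N/2 = 2.421·69/2 = 83.524500
base radius r_b = r_p·cos α = 83.524500·cos 16.028° = 80.277642
roll angle φ = 18.524° = 0.32330479 rad
x = r_b·(cos φ + φ·sin φ) = 80.277642·(0.94819066 + 0.32330479·0.31770186) = 84.364191
y = r_b·(sin φ − φ·cos φ) = 80.277642·(0.31770186 − 0.32330479·0.94819066) = 0.894877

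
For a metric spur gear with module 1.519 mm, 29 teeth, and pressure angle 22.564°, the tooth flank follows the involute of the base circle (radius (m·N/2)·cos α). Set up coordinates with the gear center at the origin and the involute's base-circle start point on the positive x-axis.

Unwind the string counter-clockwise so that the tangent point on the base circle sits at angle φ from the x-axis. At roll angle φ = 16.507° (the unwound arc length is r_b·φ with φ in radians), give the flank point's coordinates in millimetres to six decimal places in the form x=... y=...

pitch radius r_p = m·N/2 = 1.519·29/2 = 22.025500
base radius r_b = r_p·cos α = 22.025500·cos 22.564° = 20.339481
roll angle φ = 16.507° = 0.28810150 rad
x = r_b·(cos φ + φ·sin φ) = 20.339481·(0.95878503 + 0.28810150·0.28413248) = 21.166159
y = r_b·(sin φ − φ·cos φ) = 20.339481·(0.28413248 − 0.28810150·0.95878503) = 0.160785

x=21.166159 y=0.160785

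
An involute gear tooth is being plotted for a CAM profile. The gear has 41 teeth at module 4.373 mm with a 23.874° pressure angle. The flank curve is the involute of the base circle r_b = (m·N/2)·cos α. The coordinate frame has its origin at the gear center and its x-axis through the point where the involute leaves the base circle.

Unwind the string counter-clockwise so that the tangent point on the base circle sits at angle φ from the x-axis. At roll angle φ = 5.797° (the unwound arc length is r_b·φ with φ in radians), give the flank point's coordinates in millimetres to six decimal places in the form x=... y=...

pitch radius r_p = m·N/2 = 4.373·41/2 = 89.646500
base radius r_b = r_p·cos α = 89.646500·cos 23.874° = 81.976140
roll angle φ = 5.797° = 0.10117674 rad
x = r_b·(cos φ + φ·sin φ) = 81.976140·(0.99488600 + 0.10117674·0.10100421) = 82.394651
y = r_b·(sin φ − φ·cos φ) = 81.976140·(0.10100421 − 0.10117674·0.99488600) = 0.028272

x=82.394651 y=0.028272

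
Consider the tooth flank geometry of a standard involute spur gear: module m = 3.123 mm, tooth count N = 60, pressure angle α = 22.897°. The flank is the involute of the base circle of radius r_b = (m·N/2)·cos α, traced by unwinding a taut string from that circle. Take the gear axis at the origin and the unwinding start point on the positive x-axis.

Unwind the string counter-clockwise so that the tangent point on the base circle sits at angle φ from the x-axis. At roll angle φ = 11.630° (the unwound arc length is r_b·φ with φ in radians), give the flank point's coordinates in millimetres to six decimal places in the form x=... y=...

pitch radius r_p = m·N/2 = 3.123·60/2 = 93.690000
base radius r_b = r_p·cos α = 93.690000·cos 22.897° = 86.307769
roll angle φ = 11.630° = 0.20298179 rad
x = r_b·(cos φ + φ·sin φ) = 86.307769·(0.97946983 + 0.20298179·0.20159080) = 88.067507
y = r_b·(sin φ − φ·cos φ) = 86.307769·(0.20159080 − 0.20298179·0.97946983) = 0.239612

x=88.067507 y=0.239612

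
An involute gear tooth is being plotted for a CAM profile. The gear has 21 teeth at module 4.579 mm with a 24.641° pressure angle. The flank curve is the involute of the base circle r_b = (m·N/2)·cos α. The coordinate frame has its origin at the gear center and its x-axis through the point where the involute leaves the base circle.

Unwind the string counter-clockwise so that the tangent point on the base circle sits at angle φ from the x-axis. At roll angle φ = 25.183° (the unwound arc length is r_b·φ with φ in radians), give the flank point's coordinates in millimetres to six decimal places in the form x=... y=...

x=47.720776 y=1.213149

pitch radius r_p = m·N/2 = 4.579·21/2 = 48.079500
base radius r_b = r_p·cos α = 48.079500·cos 24.641° = 43.701284
roll angle φ = 25.183° = 0.43952627 rad
x = r_b·(cos φ + φ·sin φ) = 43.701284·(0.90495334 + 0.43952627·0.42551081) = 47.720776
y = r_b·(sin φ − φ·cos φ) = 43.701284·(0.42551081 − 0.43952627·0.90495334) = 1.213149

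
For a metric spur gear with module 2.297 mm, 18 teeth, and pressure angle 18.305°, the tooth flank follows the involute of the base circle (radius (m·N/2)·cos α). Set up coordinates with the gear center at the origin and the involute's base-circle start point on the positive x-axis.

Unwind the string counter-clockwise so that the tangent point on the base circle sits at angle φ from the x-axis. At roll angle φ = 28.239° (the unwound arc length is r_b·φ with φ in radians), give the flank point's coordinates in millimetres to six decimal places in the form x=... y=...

x=21.867911 y=0.764406

pitch radius r_p = m·N/2 = 2.297·18/2 = 20.673000
base radius r_b = r_p·cos α = 20.673000·cos 18.305° = 19.626906
roll angle φ = 28.239° = 0.49286353 rad
x = r_b·(cos φ + φ·sin φ) = 19.626906·(0.88098159 + 0.49286353·0.47315054) = 21.867911
y = r_b·(sin φ − φ·cos φ) = 19.626906·(0.47315054 − 0.49286353·0.88098159) = 0.764406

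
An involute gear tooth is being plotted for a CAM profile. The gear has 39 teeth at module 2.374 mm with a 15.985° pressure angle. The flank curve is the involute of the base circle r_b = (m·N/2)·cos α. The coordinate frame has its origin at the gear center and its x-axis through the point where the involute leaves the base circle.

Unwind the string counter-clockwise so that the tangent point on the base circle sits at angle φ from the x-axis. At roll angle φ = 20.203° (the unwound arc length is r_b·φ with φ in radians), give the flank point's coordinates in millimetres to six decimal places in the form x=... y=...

pitch radius r_p = m·N/2 = 2.374·39/2 = 46.293000
base radius r_b = r_p·cos α = 46.293000·cos 15.985° = 44.503027
roll angle φ = 20.203° = 0.35260887 rad
x = r_b·(cos φ + φ·sin φ) = 44.503027·(0.93847494 + 0.35260887·0.34534734) = 47.184222
y = r_b·(sin φ − φ·cos φ) = 44.503027·(0.34534734 − 0.35260887·0.93847494) = 0.642301

x=47.184222 y=0.642301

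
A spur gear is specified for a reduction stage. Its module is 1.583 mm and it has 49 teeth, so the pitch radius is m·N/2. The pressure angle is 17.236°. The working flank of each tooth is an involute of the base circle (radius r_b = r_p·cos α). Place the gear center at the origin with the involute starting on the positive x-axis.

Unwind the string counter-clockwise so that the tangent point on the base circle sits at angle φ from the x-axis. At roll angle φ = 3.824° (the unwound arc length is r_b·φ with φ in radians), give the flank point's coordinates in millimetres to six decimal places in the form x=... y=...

pitch radius r_p = m·N/2 = 1.583·49/2 = 38.783500
base radius r_b = r_p·cos α = 38.783500·cos 17.236° = 37.041825
roll angle φ = 3.824° = 0.06674139 rad
x = r_b·(cos φ + φ·sin φ) = 37.041825·(0.99777362 + 0.06674139·0.06669185) = 37.124233
y = r_b·(sin φ − φ·cos φ) = 37.041825·(0.06669185 − 0.06674139·0.99777362) = 0.003669

x=37.124233 y=0.003669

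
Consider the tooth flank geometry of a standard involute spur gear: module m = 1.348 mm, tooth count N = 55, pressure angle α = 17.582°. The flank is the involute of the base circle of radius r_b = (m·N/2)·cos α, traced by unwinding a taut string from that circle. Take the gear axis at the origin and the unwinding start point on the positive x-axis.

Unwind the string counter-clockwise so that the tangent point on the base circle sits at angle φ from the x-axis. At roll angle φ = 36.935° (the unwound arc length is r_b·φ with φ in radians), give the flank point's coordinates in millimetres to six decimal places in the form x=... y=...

pitch radius r_p = m·N/2 = 1.348·55/2 = 37.070000
base radius r_b = r_p·cos α = 37.070000·cos 17.582° = 35.338298
roll angle φ = 36.935° = 0.64463736 rad
x = r_b·(cos φ + φ·sin φ) = 35.338298·(0.79931773 + 0.64463736·0.60090861) = 41.935459
y = r_b·(sin φ − φ·cos φ) = 35.338298·(0.60090861 − 0.64463736·0.79931773) = 3.026320

x=41.935459 y=3.026320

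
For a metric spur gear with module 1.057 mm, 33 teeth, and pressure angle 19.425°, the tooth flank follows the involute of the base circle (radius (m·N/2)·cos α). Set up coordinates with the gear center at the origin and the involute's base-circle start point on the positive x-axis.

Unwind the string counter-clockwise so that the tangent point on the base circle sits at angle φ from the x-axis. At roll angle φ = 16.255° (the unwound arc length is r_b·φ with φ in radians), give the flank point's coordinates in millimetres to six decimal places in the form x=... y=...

pitch radius r_p = m·N/2 = 1.057·33/2 = 17.440500
base radius r_b = r_p·cos α = 17.440500·cos 19.425° = 16.447746
roll angle φ = 16.255° = 0.28370327 rad
x = r_b·(cos φ + φ·sin φ) = 16.447746·(0.96002543 + 0.28370327·0.27991279) = 17.096405
y = r_b·(sin φ − φ·cos φ) = 16.447746·(0.27991279 − 0.28370327·0.96002543) = 0.124188

x=17.096405 y=0.124188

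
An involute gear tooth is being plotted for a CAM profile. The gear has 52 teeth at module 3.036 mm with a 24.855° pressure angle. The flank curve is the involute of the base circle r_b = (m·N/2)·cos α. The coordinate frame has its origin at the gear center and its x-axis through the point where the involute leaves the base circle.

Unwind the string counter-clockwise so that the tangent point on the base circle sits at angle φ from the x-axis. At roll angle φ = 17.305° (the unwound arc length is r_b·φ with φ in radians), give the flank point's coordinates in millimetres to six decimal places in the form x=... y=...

pitch radius r_p = m·N/2 = 3.036·52/2 = 78.936000
base radius r_b = r_p·cos α = 78.936000·cos 24.855° = 71.624507
roll angle φ = 17.305° = 0.30202923 rad
x = r_b·(cos φ + φ·sin φ) = 71.624507·(0.95473485 + 0.30202923·0.29745819) = 74.817235
y = r_b·(sin φ − φ·cos φ) = 71.624507·(0.29745819 − 0.30202923·0.95473485) = 0.651809

x=74.817235 y=0.651809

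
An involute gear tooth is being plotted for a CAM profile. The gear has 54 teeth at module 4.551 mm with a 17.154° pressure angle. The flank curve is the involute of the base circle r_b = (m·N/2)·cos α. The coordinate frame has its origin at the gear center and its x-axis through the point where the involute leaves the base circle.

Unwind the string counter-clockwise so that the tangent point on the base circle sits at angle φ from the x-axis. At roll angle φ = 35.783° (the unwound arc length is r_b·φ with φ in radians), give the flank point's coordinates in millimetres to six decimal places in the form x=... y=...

x=138.123483 y=9.166736

pitch radius r_p = m·N/2 = 4.551·54/2 = 122.877000
base radius r_b = r_p·cos α = 122.877000·cos 17.154° = 117.410874
roll angle φ = 35.783° = 0.62453117 rad
x = r_b·(cos φ + φ·sin φ) = 117.410874·(0.81123734 + 0.62453117·0.58471700) = 138.123483
y = r_b·(sin φ − φ·cos φ) = 117.410874·(0.58471700 − 0.62453117·0.81123734) = 9.166736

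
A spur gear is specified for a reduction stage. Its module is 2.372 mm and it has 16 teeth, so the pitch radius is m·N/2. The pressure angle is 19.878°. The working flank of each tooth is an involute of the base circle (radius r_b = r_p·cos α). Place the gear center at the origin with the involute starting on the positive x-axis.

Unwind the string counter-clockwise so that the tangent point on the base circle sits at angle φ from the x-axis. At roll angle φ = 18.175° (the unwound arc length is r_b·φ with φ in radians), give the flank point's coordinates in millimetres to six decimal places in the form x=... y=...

pitch radius r_p = m·N/2 = 2.372·16/2 = 18.976000
base radius r_b = r_p·cos α = 18.976000·cos 19.878° = 17.845386
roll angle φ = 18.175° = 0.31721359 rad
x = r_b·(cos φ + φ·sin φ) = 17.845386·(0.95010824 + 0.31721359·0.31192039) = 18.720767
y = r_b·(sin φ − φ·cos φ) = 17.845386·(0.31192039 − 0.31721359·0.95010824) = 0.187968

x=18.720767 y=0.187968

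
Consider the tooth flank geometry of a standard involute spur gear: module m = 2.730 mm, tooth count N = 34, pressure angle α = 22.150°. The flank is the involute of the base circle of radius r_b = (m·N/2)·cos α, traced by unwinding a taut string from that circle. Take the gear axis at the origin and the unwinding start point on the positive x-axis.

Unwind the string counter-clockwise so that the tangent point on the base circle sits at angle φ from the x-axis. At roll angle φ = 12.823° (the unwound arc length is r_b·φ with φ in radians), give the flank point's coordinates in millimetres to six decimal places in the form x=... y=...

pitch radius r_p = m·N/2 = 2.730·34/2 = 46.410000
base radius r_b = r_p·cos α = 46.410000·cos 22.150° = 42.984940
roll angle φ = 12.823° = 0.22380357 rad
x = r_b·(cos φ + φ·sin φ) = 42.984940·(0.97506034 + 0.22380357·0.22193993) = 44.048013
y = r_b·(sin φ − φ·cos φ) = 42.984940·(0.22193993 − 0.22380357·0.97506034) = 0.159816

x=44.048013 y=0.159816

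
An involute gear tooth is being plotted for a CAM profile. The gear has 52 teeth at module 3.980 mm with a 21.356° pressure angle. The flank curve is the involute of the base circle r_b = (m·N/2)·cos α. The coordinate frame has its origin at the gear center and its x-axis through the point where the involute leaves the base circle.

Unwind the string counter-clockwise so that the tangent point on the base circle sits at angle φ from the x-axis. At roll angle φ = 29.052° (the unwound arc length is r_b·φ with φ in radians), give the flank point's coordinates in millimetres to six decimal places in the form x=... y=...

x=107.978700 y=4.081262

pitch radius r_p = m·N/2 = 3.980·52/2 = 103.480000
base radius r_b = r_p·cos α = 103.480000·cos 21.356° = 96.374623
roll angle φ = 29.052° = 0.50705305 rad
x = r_b·(cos φ + φ·sin φ) = 96.374623·(0.87417935 + 0.50705305·0.48560320) = 107.978700
y = r_b·(sin φ − φ·cos φ) = 96.374623·(0.48560320 − 0.50705305·0.87417935) = 4.081262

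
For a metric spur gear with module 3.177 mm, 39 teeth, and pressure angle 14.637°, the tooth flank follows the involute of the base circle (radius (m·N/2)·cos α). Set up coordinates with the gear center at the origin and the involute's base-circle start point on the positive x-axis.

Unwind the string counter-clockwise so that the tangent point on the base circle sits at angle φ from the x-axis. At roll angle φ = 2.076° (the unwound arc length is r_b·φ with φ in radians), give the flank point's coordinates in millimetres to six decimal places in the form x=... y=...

pitch radius r_p = m·N/2 = 3.177·39/2 = 61.951500
base radius r_b = r_p·cos α = 61.951500·cos 14.637° = 59.940938
roll angle φ = 2.076° = 0.03623304 rad
x = r_b·(cos φ + φ·sin φ) = 59.940938·(0.99934366 + 0.03623304·0.03622511) = 59.980271
y = r_b·(sin φ − φ·cos φ) = 59.940938·(0.03622511 − 0.03623304·0.99934366) = 0.000950

x=59.980271 y=0.000950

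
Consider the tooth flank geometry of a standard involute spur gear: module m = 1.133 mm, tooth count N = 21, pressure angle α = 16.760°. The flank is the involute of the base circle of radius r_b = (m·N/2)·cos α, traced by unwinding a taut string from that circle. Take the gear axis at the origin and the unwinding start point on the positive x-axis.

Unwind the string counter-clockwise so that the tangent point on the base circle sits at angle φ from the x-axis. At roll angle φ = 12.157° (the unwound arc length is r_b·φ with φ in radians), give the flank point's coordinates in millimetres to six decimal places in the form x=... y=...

pitch radius r_p = m·N/2 = 1.133·21/2 = 11.896500
base radius r_b = r_p·cos α = 11.896500·cos 16.760° = 11.391149
roll angle φ = 12.157° = 0.21217968 rad
x = r_b·(cos φ + φ·sin φ) = 11.391149·(0.97757422 + 0.21217968·0.21059119) = 11.644686
y = r_b·(sin φ − φ·cos φ) = 11.391149·(0.21059119 − 0.21217968·0.97757422) = 0.036108

x=11.644686 y=0.036108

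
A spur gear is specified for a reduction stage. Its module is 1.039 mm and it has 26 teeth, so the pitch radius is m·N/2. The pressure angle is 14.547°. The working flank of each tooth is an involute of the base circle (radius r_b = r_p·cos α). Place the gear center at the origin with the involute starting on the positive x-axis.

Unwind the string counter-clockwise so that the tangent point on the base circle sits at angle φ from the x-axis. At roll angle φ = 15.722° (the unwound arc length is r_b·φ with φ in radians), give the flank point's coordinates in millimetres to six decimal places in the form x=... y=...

pitch radius r_p = m·N/2 = 1.039·26/2 = 13.507000
base radius r_b = r_p·cos α = 13.507000·cos 14.547° = 13.073992
roll angle φ = 15.722° = 0.27440066 rad
x = r_b·(cos φ + φ·sin φ) = 13.073992·(0.96258777 + 0.27440066·0.27097007) = 13.556973
y = r_b·(sin φ − φ·cos φ) = 13.073992·(0.27097007 − 0.27440066·0.96258777) = 0.089365

x=13.556973 y=0.089365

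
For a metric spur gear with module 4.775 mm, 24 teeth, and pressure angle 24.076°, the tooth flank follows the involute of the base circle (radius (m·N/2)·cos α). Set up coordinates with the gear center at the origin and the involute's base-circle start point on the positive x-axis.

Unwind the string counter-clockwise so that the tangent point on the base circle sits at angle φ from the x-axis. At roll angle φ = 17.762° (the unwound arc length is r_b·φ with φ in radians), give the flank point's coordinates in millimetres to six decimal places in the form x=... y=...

pitch radius r_p = m·N/2 = 4.775·24/2 = 57.300000
base radius r_b = r_p·cos α = 57.300000·cos 24.076° = 52.315194
roll angle φ = 17.762° = 0.31000538 rad
x = r_b·(cos φ + φ·sin φ) = 52.315194·(0.95233193 + 0.31000538·0.30506376) = 54.768952
y = r_b·(sin φ − φ·cos φ) = 52.315194·(0.30506376 − 0.31000538·0.95233193) = 0.514559

x=54.768952 y=0.514559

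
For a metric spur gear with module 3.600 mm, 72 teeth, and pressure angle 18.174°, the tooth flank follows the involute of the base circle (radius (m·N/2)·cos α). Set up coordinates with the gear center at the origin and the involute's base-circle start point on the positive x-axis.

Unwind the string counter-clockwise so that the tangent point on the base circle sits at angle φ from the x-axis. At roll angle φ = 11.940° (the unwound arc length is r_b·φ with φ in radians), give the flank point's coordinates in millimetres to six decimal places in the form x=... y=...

pitch radius r_p = m·N/2 = 3.600·72/2 = 129.600000
base radius r_b = r_p·cos α = 129.600000·cos 18.174° = 123.134734
roll angle φ = 11.940° = 0.20839231 rad
x = r_b·(cos φ + φ·sin φ) = 123.134734·(0.97836479 + 0.20839231·0.20688726) = 125.779484
y = r_b·(sin φ − φ·cos φ) = 123.134734·(0.20688726 − 0.20839231·0.97836479) = 0.369843

x=125.779484 y=0.369843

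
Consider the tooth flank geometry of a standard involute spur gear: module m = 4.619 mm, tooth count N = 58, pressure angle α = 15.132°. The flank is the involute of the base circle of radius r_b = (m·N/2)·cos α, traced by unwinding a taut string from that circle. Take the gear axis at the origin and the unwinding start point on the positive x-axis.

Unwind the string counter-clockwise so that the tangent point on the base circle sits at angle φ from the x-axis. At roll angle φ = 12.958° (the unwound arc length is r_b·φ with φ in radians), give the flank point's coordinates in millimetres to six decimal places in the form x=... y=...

x=132.571250 y=0.496046

pitch radius r_p = m·N/2 = 4.619·58/2 = 133.951000
base radius r_b = r_p·cos α = 133.951000·cos 15.132° = 129.306515
roll angle φ = 12.958° = 0.22615976 rad
x = r_b·(cos φ + φ·sin φ) = 129.306515·(0.97453470 + 0.22615976·0.22423674) = 132.571250
y = r_b·(sin φ − φ·cos φ) = 129.306515·(0.22423674 − 0.22615976·0.97453470) = 0.496046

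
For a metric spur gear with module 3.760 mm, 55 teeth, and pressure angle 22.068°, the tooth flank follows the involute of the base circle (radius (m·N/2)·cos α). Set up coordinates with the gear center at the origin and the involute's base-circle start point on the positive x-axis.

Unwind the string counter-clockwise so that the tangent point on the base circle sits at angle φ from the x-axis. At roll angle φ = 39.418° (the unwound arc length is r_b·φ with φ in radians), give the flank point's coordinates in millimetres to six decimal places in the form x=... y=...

x=115.888480 y=9.916900

pitch radius r_p = m·N/2 = 3.760·55/2 = 103.400000
base radius r_b = r_p·cos α = 103.400000·cos 22.068° = 95.824772
roll angle φ = 39.418° = 0.68797388 rad
x = r_b·(cos φ + φ·sin φ) = 95.824772·(0.77253413 + 0.68797388·0.63497324) = 115.888480
y = r_b·(sin φ − φ·cos φ) = 95.824772·(0.63497324 − 0.68797388·0.77253413) = 9.916900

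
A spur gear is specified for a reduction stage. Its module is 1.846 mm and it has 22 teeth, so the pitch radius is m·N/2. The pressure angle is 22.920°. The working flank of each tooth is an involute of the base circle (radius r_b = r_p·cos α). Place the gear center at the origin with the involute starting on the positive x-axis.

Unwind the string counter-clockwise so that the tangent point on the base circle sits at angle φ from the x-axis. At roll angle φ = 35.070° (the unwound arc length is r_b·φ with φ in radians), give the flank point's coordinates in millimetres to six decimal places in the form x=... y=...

pitch radius r_p = m·N/2 = 1.846·22/2 = 20.306000
base radius r_b = r_p·cos α = 20.306000·cos 22.920° = 18.702832
roll angle φ = 35.070° = 0.61208697 rad
x = r_b·(cos φ + φ·sin φ) = 18.702832·(0.81845068 + 0.61208697·0.57457679) = 21.884962
y = r_b·(sin φ − φ·cos φ) = 18.702832·(0.57457679 − 0.61208697·0.81845068) = 1.376786

x=21.884962 y=1.376786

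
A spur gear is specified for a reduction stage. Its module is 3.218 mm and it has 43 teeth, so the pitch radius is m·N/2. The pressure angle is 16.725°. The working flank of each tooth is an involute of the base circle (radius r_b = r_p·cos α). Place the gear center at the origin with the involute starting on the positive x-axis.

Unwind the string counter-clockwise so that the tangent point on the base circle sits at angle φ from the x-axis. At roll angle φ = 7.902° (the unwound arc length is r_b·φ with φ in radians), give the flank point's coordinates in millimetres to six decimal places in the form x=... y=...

x=66.887351 y=0.057829

pitch radius r_p = m·N/2 = 3.218·43/2 = 69.187000
base radius r_b = r_p·cos α = 69.187000·cos 16.725° = 66.260184
roll angle φ = 7.902° = 0.13791592 rad
x = r_b·(cos φ + φ·sin φ) = 66.260184·(0.99050466 + 0.13791592·0.13747912) = 66.887351
y = r_b·(sin φ − φ·cos φ) = 66.260184·(0.13747912 − 0.13791592·0.99050466) = 0.057829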